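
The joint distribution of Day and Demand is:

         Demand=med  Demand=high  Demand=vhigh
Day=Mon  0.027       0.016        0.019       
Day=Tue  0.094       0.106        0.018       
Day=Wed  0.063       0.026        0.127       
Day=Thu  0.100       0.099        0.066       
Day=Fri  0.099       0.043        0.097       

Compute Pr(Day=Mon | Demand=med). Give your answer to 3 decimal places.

0.070

P(Demand=med) = 0.027 + 0.094 + 0.063 + 0.100 + 0.099 = 0.383.
P(Day=Mon | Demand=med) = 0.027/0.383 = 0.070.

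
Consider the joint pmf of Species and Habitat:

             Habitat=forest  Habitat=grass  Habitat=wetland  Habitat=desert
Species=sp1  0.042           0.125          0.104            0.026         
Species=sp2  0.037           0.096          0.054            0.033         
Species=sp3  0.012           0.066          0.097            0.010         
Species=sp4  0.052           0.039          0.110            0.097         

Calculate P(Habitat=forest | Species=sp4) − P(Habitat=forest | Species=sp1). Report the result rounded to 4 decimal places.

P(Species=sp4) = 0.052 + 0.039 + 0.110 + 0.097 = 0.298; P(Habitat=forest | Species=sp4) = 0.052/0.298 = 0.17450.
P(Species=sp1) = 0.042 + 0.125 + 0.104 + 0.026 = 0.297; P(Habitat=forest | Species=sp1) = 0.042/0.297 = 0.14141.
Difference = 0.0331.

0.0331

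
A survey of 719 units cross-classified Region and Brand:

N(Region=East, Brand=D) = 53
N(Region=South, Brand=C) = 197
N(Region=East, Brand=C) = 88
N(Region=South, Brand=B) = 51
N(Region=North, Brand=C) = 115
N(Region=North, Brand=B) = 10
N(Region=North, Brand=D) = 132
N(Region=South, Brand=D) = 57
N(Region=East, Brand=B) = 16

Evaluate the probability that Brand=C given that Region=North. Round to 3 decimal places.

Total with Region=North: 10 + 115 + 132 = 257.
P(Brand=C | Region=North) = 115/257 = 0.447.

0.447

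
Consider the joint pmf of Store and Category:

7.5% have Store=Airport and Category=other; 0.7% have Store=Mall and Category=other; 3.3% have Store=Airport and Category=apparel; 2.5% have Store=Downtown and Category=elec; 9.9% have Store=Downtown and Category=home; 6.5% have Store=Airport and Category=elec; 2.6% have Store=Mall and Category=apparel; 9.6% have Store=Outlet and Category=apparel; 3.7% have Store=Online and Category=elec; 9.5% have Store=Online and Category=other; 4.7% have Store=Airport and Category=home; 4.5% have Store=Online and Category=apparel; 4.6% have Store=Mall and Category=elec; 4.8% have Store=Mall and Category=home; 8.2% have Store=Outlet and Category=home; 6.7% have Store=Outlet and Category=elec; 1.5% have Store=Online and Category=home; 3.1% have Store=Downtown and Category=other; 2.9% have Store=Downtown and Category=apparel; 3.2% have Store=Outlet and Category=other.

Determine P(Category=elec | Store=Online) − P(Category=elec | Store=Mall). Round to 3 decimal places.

-0.169

P(Store=Online) = 0.045 + 0.037 + 0.015 + 0.095 = 0.192; P(Category=elec | Store=Online) = 0.037/0.192 = 0.1927.
P(Store=Mall) = 0.026 + 0.046 + 0.048 + 0.007 = 0.127; P(Category=elec | Store=Mall) = 0.046/0.127 = 0.3622.
Difference = -0.169.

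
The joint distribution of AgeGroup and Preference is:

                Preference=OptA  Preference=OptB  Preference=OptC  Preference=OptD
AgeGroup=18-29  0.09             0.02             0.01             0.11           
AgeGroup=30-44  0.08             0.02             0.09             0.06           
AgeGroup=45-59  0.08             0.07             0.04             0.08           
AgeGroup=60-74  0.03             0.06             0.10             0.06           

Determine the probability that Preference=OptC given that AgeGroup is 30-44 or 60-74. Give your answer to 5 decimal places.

0.38000

P(AgeGroup=30-44) = 0.08 + 0.02 + 0.09 + 0.06 = 0.25.
P(AgeGroup=60-74) = 0.03 + 0.06 + 0.10 + 0.06 = 0.25.
P(AgeGroup ∈ {30-44, 60-74}) = 0.25 + 0.25 = 0.50; P(Preference=OptC, AgeGroup ∈ {30-44, 60-74}) = 0.09 + 0.10 = 0.19.
P(Preference=OptC | AgeGroup ∈ {30-44, 60-74}) = 0.19/0.50 = 0.38000.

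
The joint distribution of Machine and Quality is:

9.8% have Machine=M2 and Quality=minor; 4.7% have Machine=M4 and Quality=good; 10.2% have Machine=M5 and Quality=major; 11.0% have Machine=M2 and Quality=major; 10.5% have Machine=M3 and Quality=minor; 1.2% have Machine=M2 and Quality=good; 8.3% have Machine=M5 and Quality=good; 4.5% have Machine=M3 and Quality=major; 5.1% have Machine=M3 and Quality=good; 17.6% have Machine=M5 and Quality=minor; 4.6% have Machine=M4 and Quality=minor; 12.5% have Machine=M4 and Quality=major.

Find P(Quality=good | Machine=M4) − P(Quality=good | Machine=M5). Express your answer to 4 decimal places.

P(Machine=M4) = 0.047 + 0.046 + 0.125 = 0.218; P(Quality=good | Machine=M4) = 0.047/0.218 = 0.21560.
P(Machine=M5) = 0.083 + 0.176 + 0.102 = 0.361; P(Quality=good | Machine=M5) = 0.083/0.361 = 0.22992.
Difference = -0.0143.

-0.0143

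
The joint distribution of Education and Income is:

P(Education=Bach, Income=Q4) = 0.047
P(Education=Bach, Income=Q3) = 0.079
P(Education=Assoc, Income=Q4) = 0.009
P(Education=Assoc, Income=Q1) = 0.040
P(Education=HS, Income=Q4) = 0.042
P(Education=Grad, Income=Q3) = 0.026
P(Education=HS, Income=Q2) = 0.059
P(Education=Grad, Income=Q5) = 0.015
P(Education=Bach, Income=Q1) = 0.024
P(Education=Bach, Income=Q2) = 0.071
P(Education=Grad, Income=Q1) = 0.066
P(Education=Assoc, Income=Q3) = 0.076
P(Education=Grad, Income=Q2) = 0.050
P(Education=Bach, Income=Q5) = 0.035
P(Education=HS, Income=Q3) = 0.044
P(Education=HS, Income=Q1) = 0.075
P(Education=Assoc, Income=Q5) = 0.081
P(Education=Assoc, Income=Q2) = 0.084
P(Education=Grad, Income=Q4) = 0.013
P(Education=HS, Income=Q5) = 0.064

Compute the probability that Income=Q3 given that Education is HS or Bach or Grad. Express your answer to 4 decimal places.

0.2099

P(Education=HS) = 0.075 + 0.059 + 0.044 + 0.042 + 0.064 = 0.284.
P(Education=Bach) = 0.024 + 0.071 + 0.079 + 0.047 + 0.035 = 0.256.
P(Education=Grad) = 0.066 + 0.050 + 0.026 + 0.013 + 0.015 = 0.170.
P(Education ∈ {HS, Bach, Grad}) = 0.284 + 0.256 + 0.170 = 0.710; P(Income=Q3, Education ∈ {HS, Bach, Grad}) = 0.044 + 0.079 + 0.026 = 0.149.
P(Income=Q3 | Education ∈ {HS, Bach, Grad}) = 0.149/0.710 = 0.2099.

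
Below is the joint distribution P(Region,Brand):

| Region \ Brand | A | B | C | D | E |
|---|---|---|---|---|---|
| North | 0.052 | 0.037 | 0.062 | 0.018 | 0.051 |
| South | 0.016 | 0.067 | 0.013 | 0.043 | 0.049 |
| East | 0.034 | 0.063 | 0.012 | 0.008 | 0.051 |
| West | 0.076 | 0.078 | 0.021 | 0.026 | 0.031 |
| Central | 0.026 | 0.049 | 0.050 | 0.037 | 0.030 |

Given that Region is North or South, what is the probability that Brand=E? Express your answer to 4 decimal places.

0.2451

P(Region=North) = 0.052 + 0.037 + 0.062 + 0.018 + 0.051 = 0.220.
P(Region=South) = 0.016 + 0.067 + 0.013 + 0.043 + 0.049 = 0.188.
P(Region ∈ {North, South}) = 0.220 + 0.188 = 0.408; P(Brand=E, Region ∈ {North, South}) = 0.051 + 0.049 = 0.100.
P(Brand=E | Region ∈ {North, South}) = 0.100/0.408 = 0.2451.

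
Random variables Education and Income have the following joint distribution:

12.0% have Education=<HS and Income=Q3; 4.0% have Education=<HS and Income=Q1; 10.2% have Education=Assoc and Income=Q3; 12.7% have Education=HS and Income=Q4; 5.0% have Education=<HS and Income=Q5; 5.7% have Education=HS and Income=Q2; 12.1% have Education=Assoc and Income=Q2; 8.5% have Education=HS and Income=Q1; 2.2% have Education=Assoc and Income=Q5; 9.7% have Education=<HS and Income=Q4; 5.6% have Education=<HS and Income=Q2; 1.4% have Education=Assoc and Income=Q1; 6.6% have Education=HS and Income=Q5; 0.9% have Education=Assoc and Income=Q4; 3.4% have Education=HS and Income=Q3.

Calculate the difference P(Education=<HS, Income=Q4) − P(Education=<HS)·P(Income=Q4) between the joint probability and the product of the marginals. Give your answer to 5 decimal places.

P(Education=<HS) = 0.040 + 0.056 + 0.120 + 0.097 + 0.050 = 0.363.
P(Income=Q4) = 0.097 + 0.127 + 0.009 = 0.233.
P(Education=<HS, Income=Q4) − P(Education=<HS)P(Income=Q4) = 0.097 − 0.363×0.233 = 0.01242.

0.01242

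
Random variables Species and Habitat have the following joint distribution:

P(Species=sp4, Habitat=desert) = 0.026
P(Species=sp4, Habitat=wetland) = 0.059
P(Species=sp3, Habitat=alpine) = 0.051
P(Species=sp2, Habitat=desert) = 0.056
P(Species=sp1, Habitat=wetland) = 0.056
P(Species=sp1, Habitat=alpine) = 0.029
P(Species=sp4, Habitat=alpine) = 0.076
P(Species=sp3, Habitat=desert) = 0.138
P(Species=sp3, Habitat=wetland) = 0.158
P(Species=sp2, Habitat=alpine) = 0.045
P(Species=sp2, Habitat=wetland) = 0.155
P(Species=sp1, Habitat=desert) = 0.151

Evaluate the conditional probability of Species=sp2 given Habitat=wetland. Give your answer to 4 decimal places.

0.3621

P(Habitat=wetland) = 0.056 + 0.155 + 0.158 + 0.059 = 0.428.
P(Species=sp2 | Habitat=wetland) = 0.155/0.428 = 0.3621.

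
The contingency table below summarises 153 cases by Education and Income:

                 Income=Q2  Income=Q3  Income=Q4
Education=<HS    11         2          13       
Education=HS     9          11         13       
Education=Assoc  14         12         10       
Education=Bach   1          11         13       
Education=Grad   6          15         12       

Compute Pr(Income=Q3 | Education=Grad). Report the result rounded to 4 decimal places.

0.4545

Total with Education=Grad: 6 + 15 + 12 = 33.
P(Income=Q3 | Education=Grad) = 15/33 = 0.4545.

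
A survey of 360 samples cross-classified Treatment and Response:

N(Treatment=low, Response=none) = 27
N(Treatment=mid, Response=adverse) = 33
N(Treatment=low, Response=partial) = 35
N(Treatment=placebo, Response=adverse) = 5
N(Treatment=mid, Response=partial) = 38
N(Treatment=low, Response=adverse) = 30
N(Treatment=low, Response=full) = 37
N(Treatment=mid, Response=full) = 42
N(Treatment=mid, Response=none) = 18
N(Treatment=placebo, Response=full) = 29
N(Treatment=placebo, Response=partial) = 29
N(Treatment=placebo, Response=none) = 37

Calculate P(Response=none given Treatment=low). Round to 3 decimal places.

Total with Treatment=low: 27 + 35 + 37 + 30 = 129.
P(Response=none | Treatment=low) = 27/129 = 0.209.

0.209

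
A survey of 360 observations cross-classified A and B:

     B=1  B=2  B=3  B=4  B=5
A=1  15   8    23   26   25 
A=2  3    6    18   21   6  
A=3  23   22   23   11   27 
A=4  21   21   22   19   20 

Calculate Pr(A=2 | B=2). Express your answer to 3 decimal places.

Total with B=2: 8 + 6 + 22 + 21 = 57.
P(A=2 | B=2) = 6/57 = 0.105.

0.105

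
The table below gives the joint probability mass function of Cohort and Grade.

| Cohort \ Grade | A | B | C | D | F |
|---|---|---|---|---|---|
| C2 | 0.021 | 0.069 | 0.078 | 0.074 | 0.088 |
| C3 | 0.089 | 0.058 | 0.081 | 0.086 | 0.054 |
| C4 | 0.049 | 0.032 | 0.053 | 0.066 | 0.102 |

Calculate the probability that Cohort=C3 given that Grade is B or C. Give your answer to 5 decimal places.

0.37466

P(Grade=B) = 0.069 + 0.058 + 0.032 = 0.159.
P(Grade=C) = 0.078 + 0.081 + 0.053 = 0.212.
P(Grade ∈ {B, C}) = 0.159 + 0.212 = 0.371; P(Cohort=C3, Grade ∈ {B, C}) = 0.058 + 0.081 = 0.139.
P(Cohort=C3 | Grade ∈ {B, C}) = 0.139/0.371 = 0.37466.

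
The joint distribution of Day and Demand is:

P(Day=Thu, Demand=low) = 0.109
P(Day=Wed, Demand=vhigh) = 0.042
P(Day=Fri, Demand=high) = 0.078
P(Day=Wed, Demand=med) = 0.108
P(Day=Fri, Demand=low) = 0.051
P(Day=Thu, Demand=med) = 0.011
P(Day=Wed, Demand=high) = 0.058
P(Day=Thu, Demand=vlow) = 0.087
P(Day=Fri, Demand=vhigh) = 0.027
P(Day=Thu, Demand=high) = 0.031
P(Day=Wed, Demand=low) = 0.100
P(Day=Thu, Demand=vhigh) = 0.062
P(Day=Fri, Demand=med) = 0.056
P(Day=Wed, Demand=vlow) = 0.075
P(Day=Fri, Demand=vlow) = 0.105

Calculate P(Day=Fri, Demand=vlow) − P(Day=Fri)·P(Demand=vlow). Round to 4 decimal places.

P(Day=Fri) = 0.105 + 0.051 + 0.056 + 0.078 + 0.027 = 0.317.
P(Demand=vlow) = 0.075 + 0.087 + 0.105 = 0.267.
P(Day=Fri, Demand=vlow) − P(Day=Fri)P(Demand=vlow) = 0.105 − 0.317×0.267 = 0.0204.

0.0204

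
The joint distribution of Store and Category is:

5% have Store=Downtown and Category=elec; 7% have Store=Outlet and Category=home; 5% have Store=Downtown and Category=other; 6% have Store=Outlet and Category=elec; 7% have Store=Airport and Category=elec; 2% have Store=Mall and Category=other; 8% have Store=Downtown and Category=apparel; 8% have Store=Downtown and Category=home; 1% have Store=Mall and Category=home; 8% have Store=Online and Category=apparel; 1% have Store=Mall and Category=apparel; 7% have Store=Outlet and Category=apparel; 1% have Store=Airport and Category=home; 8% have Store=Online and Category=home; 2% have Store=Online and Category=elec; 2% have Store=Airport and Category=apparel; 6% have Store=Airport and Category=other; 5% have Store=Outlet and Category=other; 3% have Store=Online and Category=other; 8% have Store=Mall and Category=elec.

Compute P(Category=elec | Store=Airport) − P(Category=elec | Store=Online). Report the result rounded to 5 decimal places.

0.34226

P(Store=Airport) = 0.02 + 0.07 + 0.01 + 0.06 = 0.16; P(Category=elec | Store=Airport) = 0.07/0.16 = 0.437500.
P(Store=Online) = 0.08 + 0.02 + 0.08 + 0.03 = 0.21; P(Category=elec | Store=Online) = 0.02/0.21 = 0.095238.
Difference = 0.34226.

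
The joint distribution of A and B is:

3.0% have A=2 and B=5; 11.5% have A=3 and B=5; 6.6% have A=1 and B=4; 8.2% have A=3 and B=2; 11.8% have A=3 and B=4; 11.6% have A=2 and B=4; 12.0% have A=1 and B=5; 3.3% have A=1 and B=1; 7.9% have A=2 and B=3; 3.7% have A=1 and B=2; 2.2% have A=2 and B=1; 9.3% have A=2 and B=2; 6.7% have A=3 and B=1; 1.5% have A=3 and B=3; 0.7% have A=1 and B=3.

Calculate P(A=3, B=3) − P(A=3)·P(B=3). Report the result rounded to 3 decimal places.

-0.025

P(A=3) = 0.067 + 0.082 + 0.015 + 0.118 + 0.115 = 0.397.
P(B=3) = 0.007 + 0.079 + 0.015 = 0.101.
P(A=3, B=3) − P(A=3)P(B=3) = 0.015 − 0.397×0.101 = -0.025.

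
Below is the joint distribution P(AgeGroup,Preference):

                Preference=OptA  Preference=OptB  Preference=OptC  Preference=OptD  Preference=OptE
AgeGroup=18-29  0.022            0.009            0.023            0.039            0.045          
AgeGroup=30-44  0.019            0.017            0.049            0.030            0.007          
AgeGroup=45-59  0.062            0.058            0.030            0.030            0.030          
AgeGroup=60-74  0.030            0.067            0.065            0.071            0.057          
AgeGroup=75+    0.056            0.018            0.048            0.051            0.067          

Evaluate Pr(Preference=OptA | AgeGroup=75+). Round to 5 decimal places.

P(AgeGroup=75+) = 0.056 + 0.018 + 0.048 + 0.051 + 0.067 = 0.240.
P(Preference=OptA | AgeGroup=75+) = 0.056/0.240 = 0.23333.

0.23333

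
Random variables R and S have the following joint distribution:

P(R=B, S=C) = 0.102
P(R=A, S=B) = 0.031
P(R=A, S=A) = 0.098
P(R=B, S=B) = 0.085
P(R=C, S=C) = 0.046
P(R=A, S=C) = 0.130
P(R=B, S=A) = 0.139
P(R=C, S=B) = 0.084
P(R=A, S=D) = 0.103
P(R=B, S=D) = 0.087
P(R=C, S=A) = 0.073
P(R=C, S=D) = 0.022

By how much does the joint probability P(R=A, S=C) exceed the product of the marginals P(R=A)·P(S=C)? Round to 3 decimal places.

0.029

P(R=A) = 0.098 + 0.031 + 0.130 + 0.103 = 0.362.
P(S=C) = 0.130 + 0.102 + 0.046 = 0.278.
P(R=A, S=C) − P(R=A)P(S=C) = 0.130 − 0.362×0.278 = 0.029.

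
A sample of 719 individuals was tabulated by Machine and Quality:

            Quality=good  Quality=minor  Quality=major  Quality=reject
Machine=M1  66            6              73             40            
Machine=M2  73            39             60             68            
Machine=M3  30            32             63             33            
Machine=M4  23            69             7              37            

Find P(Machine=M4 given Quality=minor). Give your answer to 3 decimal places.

Total with Quality=minor: 6 + 39 + 32 + 69 = 146.
P(Machine=M4 | Quality=minor) = 69/146 = 0.473.

0.473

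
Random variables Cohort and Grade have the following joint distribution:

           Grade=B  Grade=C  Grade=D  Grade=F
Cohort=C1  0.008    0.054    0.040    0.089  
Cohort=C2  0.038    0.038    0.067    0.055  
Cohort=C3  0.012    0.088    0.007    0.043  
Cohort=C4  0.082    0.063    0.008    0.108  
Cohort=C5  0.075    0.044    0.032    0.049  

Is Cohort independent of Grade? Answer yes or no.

no

P(Cohort=C3) = 0.150 and P(Grade=C) = 0.287, so their product is 0.04305, but P(Cohort=C3, Grade=C) = 0.088. Since these differ, Cohort and Grade are not independent.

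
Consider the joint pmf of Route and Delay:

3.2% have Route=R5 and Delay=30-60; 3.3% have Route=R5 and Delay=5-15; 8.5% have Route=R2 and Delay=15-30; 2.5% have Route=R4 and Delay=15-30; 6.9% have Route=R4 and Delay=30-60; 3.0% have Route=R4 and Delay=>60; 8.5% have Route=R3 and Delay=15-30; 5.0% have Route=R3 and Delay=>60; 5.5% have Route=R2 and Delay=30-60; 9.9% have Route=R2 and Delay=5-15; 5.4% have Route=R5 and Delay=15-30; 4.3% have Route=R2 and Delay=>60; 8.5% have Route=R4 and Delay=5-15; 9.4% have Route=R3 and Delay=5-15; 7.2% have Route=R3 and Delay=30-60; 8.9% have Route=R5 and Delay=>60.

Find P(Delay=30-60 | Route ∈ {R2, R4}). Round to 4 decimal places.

0.2525

P(Route=R2) = 0.099 + 0.085 + 0.055 + 0.043 = 0.282.
P(Route=R4) = 0.085 + 0.025 + 0.069 + 0.030 = 0.209.
P(Route ∈ {R2, R4}) = 0.282 + 0.209 = 0.491; P(Delay=30-60, Route ∈ {R2, R4}) = 0.055 + 0.069 = 0.124.
P(Delay=30-60 | Route ∈ {R2, R4}) = 0.124/0.491 = 0.2525.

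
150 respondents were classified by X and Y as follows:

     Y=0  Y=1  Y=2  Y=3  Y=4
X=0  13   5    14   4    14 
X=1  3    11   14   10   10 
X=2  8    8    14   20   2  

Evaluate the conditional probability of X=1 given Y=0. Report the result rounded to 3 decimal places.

0.125

Total with Y=0: 13 + 3 + 8 = 24.
P(X=1 | Y=0) = 3/24 = 0.125.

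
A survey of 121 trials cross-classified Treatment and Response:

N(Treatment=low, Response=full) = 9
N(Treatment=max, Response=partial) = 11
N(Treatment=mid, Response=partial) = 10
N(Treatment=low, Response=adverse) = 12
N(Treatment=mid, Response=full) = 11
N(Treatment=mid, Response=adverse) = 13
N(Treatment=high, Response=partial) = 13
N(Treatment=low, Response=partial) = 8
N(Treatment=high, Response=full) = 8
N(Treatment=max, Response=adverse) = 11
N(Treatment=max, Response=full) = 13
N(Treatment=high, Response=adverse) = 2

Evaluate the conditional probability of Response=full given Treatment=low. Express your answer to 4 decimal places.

0.3103

Total with Treatment=low: 8 + 9 + 12 = 29.
P(Response=full | Treatment=low) = 9/29 = 0.3103.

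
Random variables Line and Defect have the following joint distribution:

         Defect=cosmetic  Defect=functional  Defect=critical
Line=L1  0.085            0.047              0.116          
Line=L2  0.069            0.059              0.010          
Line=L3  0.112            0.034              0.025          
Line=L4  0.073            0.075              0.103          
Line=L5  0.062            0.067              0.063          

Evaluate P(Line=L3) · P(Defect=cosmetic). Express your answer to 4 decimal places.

P(Line=L3) = 0.112 + 0.034 + 0.025 = 0.171.
P(Defect=cosmetic) = 0.085 + 0.069 + 0.112 + 0.073 + 0.062 = 0.401.
Product: 0.171 × 0.401 = 0.0686.

0.0686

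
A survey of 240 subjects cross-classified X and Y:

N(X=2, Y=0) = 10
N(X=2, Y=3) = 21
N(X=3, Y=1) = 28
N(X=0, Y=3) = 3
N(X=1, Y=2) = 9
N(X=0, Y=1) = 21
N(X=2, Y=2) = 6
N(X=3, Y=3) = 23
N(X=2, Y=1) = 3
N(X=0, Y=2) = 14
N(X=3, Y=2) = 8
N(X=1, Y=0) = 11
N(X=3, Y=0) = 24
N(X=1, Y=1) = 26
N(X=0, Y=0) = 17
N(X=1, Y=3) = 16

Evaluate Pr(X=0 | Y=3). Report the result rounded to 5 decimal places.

Total with Y=3: 3 + 16 + 21 + 23 = 63.
P(X=0 | Y=3) = 3/63 = 0.04762.

0.04762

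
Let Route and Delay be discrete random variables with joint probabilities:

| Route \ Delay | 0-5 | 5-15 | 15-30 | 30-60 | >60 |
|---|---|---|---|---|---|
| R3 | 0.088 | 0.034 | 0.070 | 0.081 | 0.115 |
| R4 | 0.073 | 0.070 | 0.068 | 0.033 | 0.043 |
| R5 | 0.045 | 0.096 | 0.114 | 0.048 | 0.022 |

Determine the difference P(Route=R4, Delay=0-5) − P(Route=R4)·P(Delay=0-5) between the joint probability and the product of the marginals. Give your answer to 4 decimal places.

P(Route=R4) = 0.073 + 0.070 + 0.068 + 0.033 + 0.043 = 0.287.
P(Delay=0-5) = 0.088 + 0.073 + 0.045 = 0.206.
P(Route=R4, Delay=0-5) − P(Route=R4)P(Delay=0-5) = 0.073 − 0.287×0.206 = 0.0139.

0.0139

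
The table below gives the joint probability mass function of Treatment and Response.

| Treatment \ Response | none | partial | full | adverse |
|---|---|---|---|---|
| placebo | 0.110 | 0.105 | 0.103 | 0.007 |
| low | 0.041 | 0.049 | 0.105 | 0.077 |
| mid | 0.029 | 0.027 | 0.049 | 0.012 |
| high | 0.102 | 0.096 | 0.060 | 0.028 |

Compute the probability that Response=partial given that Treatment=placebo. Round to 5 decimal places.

P(Treatment=placebo) = 0.110 + 0.105 + 0.103 + 0.007 = 0.325.
P(Response=partial | Treatment=placebo) = 0.105/0.325 = 0.32308.

0.32308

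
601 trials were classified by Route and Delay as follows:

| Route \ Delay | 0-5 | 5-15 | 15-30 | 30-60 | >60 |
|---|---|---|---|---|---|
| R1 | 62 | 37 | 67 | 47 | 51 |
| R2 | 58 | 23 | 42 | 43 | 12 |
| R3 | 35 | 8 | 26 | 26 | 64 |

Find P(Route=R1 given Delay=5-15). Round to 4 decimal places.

Total with Delay=5-15: 37 + 23 + 8 = 68.
P(Route=R1 | Delay=5-15) = 37/68 = 0.5441.

0.5441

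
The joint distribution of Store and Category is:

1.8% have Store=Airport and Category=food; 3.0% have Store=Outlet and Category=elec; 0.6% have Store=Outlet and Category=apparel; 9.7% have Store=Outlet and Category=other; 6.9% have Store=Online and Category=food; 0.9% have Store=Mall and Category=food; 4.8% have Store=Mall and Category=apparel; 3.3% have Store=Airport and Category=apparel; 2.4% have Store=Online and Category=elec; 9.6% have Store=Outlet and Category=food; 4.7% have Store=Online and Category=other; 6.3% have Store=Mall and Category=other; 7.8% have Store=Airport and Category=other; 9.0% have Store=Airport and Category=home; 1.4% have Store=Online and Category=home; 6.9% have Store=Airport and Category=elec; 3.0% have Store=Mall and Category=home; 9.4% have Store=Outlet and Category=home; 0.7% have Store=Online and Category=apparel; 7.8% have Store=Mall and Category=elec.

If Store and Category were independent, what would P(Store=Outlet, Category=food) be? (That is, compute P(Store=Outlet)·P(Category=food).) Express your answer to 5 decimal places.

P(Store=Outlet) = 0.096 + 0.006 + 0.030 + 0.094 + 0.097 = 0.323.
P(Category=food) = 0.009 + 0.018 + 0.096 + 0.069 = 0.192.
Product: 0.323 × 0.192 = 0.06202.

0.06202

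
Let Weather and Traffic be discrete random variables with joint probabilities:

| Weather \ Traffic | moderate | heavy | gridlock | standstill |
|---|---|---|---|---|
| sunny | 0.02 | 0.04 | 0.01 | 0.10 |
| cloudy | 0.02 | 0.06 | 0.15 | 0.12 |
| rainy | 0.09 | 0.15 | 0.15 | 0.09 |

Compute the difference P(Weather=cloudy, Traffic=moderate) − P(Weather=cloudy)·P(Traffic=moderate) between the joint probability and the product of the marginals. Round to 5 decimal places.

P(Weather=cloudy) = 0.02 + 0.06 + 0.15 + 0.12 = 0.35.
P(Traffic=moderate) = 0.02 + 0.02 + 0.09 = 0.13.
P(Weather=cloudy, Traffic=moderate) − P(Weather=cloudy)P(Traffic=moderate) = 0.02 − 0.35×0.13 = -0.02550.

-0.02550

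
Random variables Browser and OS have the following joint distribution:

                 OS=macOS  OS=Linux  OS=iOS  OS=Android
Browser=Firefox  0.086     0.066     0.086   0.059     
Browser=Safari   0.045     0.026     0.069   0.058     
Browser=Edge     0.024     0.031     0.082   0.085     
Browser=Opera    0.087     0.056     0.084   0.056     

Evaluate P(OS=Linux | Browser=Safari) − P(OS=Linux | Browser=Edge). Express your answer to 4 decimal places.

P(Browser=Safari) = 0.045 + 0.026 + 0.069 + 0.058 = 0.198; P(OS=Linux | Browser=Safari) = 0.026/0.198 = 0.13131.
P(Browser=Edge) = 0.024 + 0.031 + 0.082 + 0.085 = 0.222; P(OS=Linux | Browser=Edge) = 0.031/0.222 = 0.13964.
Difference = -0.0083.

-0.0083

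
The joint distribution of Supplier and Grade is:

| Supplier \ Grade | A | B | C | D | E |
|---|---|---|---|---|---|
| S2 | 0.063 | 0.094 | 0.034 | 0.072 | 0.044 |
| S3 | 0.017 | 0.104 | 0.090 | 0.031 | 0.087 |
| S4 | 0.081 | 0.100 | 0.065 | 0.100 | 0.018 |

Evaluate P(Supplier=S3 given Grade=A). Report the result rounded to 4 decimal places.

0.1056

P(Grade=A) = 0.063 + 0.017 + 0.081 = 0.161.
P(Supplier=S3 | Grade=A) = 0.017/0.161 = 0.1056.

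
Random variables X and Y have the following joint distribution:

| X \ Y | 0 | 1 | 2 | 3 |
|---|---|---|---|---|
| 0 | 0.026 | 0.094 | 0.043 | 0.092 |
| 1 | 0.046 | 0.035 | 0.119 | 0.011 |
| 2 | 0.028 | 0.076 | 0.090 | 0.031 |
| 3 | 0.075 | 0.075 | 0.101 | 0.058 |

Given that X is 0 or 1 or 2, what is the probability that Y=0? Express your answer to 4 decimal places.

0.1447

P(X=0) = 0.026 + 0.094 + 0.043 + 0.092 = 0.255.
P(X=1) = 0.046 + 0.035 + 0.119 + 0.011 = 0.211.
P(X=2) = 0.028 + 0.076 + 0.090 + 0.031 = 0.225.
P(X ∈ {0, 1, 2}) = 0.255 + 0.211 + 0.225 = 0.691; P(Y=0, X ∈ {0, 1, 2}) = 0.026 + 0.046 + 0.028 = 0.100.
P(Y=0 | X ∈ {0, 1, 2}) = 0.100/0.691 = 0.1447.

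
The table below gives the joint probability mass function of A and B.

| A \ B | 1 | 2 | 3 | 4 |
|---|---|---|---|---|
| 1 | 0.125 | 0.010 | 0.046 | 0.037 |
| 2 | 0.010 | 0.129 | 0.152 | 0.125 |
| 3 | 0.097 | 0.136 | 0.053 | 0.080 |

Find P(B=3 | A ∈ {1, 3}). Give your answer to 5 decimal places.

P(A=1) = 0.125 + 0.010 + 0.046 + 0.037 = 0.218.
P(A=3) = 0.097 + 0.136 + 0.053 + 0.080 = 0.366.
P(A ∈ {1, 3}) = 0.218 + 0.366 = 0.584; P(B=3, A ∈ {1, 3}) = 0.046 + 0.053 = 0.099.
P(B=3 | A ∈ {1, 3}) = 0.099/0.584 = 0.16952.

0.16952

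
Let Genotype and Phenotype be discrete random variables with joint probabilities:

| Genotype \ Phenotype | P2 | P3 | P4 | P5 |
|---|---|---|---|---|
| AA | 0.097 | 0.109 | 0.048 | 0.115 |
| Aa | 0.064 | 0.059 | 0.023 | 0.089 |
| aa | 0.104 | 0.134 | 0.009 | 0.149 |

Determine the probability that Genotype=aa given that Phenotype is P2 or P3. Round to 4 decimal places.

0.4198

P(Phenotype=P2) = 0.097 + 0.064 + 0.104 = 0.265.
P(Phenotype=P3) = 0.109 + 0.059 + 0.134 = 0.302.
P(Phenotype ∈ {P2, P3}) = 0.265 + 0.302 = 0.567; P(Genotype=aa, Phenotype ∈ {P2, P3}) = 0.104 + 0.134 = 0.238.
P(Genotype=aa | Phenotype ∈ {P2, P3}) = 0.238/0.567 = 0.4198.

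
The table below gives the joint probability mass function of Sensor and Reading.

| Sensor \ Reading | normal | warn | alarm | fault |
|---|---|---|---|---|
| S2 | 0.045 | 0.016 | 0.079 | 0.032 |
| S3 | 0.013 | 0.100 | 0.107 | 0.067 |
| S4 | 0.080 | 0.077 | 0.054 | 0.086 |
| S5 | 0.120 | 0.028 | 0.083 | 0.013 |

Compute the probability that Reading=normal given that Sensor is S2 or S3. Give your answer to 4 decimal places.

P(Sensor=S2) = 0.045 + 0.016 + 0.079 + 0.032 = 0.172.
P(Sensor=S3) = 0.013 + 0.100 + 0.107 + 0.067 = 0.287.
P(Sensor ∈ {S2, S3}) = 0.172 + 0.287 = 0.459; P(Reading=normal, Sensor ∈ {S2, S3}) = 0.045 + 0.013 = 0.058.
P(Reading=normal | Sensor ∈ {S2, S3}) = 0.058/0.459 = 0.1264.

0.1264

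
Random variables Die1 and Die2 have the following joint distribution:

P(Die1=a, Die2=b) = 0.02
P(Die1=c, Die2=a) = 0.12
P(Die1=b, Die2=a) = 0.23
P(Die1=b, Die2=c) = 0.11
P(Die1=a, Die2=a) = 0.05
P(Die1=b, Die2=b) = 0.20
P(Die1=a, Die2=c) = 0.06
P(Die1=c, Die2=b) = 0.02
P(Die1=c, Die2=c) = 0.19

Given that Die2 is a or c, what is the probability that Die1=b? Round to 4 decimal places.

P(Die2=a) = 0.05 + 0.23 + 0.12 = 0.40.
P(Die2=c) = 0.06 + 0.11 + 0.19 = 0.36.
P(Die2 ∈ {a, c}) = 0.40 + 0.36 = 0.76; P(Die1=b, Die2 ∈ {a, c}) = 0.23 + 0.11 = 0.34.
P(Die1=b | Die2 ∈ {a, c}) = 0.34/0.76 = 0.4474.

0.4474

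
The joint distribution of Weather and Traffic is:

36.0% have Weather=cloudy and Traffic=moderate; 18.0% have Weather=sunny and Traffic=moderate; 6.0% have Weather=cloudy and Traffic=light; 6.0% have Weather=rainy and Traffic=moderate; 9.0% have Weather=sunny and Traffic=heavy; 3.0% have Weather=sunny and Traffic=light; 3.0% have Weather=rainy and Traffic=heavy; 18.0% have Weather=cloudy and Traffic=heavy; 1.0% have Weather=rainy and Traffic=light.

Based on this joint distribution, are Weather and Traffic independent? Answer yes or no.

Every cell satisfies P(Weather,Traffic) = P(Weather)·P(Traffic). For instance P(Weather=rainy) = 0.100, P(Traffic=light) = 0.100, and 0.100×0.100 = 0.010 matches the joint entry. So Weather and Traffic are independent.

yes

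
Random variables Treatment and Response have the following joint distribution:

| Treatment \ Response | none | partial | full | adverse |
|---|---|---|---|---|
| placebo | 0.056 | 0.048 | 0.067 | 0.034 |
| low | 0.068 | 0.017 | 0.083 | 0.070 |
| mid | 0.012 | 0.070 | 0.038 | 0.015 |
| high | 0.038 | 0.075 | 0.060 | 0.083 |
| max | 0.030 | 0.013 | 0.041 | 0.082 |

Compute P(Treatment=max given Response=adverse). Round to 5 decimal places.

P(Response=adverse) = 0.034 + 0.070 + 0.015 + 0.083 + 0.082 = 0.284.
P(Treatment=max | Response=adverse) = 0.082/0.284 = 0.28873.

0.28873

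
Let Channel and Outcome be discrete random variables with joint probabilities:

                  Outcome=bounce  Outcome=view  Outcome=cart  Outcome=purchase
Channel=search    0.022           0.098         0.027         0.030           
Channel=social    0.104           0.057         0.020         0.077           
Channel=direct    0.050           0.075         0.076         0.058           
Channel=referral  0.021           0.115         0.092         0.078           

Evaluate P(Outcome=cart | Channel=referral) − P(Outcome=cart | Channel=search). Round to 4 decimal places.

P(Channel=referral) = 0.021 + 0.115 + 0.092 + 0.078 = 0.306; P(Outcome=cart | Channel=referral) = 0.092/0.306 = 0.30065.
P(Channel=search) = 0.022 + 0.098 + 0.027 + 0.030 = 0.177; P(Outcome=cart | Channel=search) = 0.027/0.177 = 0.15254.
Difference = 0.1481.

0.1481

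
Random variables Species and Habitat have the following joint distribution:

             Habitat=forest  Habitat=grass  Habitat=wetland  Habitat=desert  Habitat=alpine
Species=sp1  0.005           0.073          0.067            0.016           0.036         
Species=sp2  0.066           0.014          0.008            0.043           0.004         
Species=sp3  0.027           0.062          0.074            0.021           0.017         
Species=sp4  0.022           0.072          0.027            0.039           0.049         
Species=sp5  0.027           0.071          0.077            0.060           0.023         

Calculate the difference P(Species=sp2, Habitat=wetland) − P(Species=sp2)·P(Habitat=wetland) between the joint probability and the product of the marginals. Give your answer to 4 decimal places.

P(Species=sp2) = 0.066 + 0.014 + 0.008 + 0.043 + 0.004 = 0.135.
P(Habitat=wetland) = 0.067 + 0.008 + 0.074 + 0.027 + 0.077 = 0.253.
P(Species=sp2, Habitat=wetland) − P(Species=sp2)P(Habitat=wetland) = 0.008 − 0.135×0.253 = -0.0262.

-0.0262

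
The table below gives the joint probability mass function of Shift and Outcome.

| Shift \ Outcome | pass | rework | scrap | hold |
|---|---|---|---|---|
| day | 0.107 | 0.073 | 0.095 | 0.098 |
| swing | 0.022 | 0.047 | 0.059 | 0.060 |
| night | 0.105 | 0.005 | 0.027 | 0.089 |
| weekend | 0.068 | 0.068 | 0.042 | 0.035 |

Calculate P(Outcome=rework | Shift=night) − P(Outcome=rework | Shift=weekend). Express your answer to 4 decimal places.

-0.2971

P(Shift=night) = 0.105 + 0.005 + 0.027 + 0.089 = 0.226; P(Outcome=rework | Shift=night) = 0.005/0.226 = 0.02212.
P(Shift=weekend) = 0.068 + 0.068 + 0.042 + 0.035 = 0.213; P(Outcome=rework | Shift=weekend) = 0.068/0.213 = 0.31925.
Difference = -0.2971.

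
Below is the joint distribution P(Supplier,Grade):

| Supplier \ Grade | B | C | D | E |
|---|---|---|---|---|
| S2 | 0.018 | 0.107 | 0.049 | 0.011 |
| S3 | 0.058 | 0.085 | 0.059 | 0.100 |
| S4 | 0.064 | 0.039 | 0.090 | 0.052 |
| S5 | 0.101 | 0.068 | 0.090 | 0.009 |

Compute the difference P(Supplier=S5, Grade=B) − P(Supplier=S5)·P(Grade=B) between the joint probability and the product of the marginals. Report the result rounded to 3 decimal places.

P(Supplier=S5) = 0.101 + 0.068 + 0.090 + 0.009 = 0.268.
P(Grade=B) = 0.018 + 0.058 + 0.064 + 0.101 = 0.241.
P(Supplier=S5, Grade=B) − P(Supplier=S5)P(Grade=B) = 0.101 − 0.268×0.241 = 0.036.

0.036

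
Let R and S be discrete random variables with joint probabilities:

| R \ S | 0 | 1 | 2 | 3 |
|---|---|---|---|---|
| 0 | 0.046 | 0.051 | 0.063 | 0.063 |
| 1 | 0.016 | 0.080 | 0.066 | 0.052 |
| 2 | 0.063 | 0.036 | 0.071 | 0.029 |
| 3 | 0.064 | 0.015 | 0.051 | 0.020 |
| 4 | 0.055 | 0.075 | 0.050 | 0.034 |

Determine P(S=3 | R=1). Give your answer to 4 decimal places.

P(R=1) = 0.016 + 0.080 + 0.066 + 0.052 = 0.214.
P(S=3 | R=1) = 0.052/0.214 = 0.2430.

0.2430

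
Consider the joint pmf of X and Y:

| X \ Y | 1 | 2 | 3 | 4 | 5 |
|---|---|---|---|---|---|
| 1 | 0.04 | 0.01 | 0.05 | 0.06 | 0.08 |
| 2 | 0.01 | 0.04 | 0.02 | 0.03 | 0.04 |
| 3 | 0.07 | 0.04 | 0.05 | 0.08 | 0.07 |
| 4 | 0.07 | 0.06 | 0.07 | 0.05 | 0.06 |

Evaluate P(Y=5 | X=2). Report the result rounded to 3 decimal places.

P(X=2) = 0.01 + 0.04 + 0.02 + 0.03 + 0.04 = 0.14.
P(Y=5 | X=2) = 0.04/0.14 = 0.286.

0.286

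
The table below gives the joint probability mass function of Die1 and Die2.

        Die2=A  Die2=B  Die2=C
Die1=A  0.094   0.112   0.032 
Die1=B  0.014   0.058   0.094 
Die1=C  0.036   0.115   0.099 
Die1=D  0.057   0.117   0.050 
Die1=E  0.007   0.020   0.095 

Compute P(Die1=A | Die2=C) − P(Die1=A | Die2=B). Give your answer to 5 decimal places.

-0.17892

P(Die2=C) = 0.032 + 0.094 + 0.099 + 0.050 + 0.095 = 0.370; P(Die1=A | Die2=C) = 0.032/0.370 = 0.086486.
P(Die2=B) = 0.112 + 0.058 + 0.115 + 0.117 + 0.020 = 0.422; P(Die1=A | Die2=B) = 0.112/0.422 = 0.265403.
Difference = -0.17892.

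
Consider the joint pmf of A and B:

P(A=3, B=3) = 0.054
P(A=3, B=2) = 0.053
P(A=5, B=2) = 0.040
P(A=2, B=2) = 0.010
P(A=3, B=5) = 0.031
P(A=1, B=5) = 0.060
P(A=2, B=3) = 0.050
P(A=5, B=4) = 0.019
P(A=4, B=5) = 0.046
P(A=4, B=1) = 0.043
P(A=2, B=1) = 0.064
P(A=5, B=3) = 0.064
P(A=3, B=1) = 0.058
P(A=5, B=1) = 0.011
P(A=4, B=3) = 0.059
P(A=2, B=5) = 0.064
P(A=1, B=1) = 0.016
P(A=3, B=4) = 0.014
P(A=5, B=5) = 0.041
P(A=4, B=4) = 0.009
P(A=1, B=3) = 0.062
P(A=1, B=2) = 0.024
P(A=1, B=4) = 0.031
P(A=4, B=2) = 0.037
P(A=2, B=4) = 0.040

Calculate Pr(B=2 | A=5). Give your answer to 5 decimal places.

0.22857

P(A=5) = 0.011 + 0.040 + 0.064 + 0.019 + 0.041 = 0.175.
P(B=2 | A=5) = 0.040/0.175 = 0.22857.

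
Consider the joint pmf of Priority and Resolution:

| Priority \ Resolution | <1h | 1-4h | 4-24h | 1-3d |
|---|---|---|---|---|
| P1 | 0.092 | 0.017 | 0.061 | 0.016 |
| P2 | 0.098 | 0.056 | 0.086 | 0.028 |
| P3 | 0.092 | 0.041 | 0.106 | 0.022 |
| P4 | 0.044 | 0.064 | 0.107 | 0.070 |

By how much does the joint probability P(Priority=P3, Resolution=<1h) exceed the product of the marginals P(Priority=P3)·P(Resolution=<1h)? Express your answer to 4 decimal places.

P(Priority=P3) = 0.092 + 0.041 + 0.106 + 0.022 = 0.261.
P(Resolution=<1h) = 0.092 + 0.098 + 0.092 + 0.044 = 0.326.
P(Priority=P3, Resolution=<1h) − P(Priority=P3)P(Resolution=<1h) = 0.092 − 0.261×0.326 = 0.0069.

0.0069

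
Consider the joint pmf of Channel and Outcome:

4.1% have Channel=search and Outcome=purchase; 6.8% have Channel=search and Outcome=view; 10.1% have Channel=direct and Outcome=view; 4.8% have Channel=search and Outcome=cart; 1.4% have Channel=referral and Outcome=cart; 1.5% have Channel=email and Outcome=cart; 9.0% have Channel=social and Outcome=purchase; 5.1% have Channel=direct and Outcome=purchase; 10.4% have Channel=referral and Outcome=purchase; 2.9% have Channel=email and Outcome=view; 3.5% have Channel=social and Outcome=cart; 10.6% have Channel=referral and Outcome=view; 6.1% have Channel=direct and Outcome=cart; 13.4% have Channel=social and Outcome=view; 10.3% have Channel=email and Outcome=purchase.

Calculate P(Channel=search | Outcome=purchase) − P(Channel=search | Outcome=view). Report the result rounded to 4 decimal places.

P(Outcome=purchase) = 0.103 + 0.041 + 0.090 + 0.051 + 0.104 = 0.389; P(Channel=search | Outcome=purchase) = 0.041/0.389 = 0.10540.
P(Outcome=view) = 0.029 + 0.068 + 0.134 + 0.101 + 0.106 = 0.438; P(Channel=search | Outcome=view) = 0.068/0.438 = 0.15525.
Difference = -0.0499.

-0.0499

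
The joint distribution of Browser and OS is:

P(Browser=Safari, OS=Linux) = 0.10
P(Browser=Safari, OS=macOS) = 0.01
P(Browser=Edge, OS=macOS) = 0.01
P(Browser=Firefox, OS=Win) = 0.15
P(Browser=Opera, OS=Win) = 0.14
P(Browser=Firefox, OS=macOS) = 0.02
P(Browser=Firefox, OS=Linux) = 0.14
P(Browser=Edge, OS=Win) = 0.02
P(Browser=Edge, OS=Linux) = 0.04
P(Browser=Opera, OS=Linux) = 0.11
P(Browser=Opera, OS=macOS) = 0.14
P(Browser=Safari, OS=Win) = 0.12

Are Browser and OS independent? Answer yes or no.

no

P(Browser=Opera) = 0.39 and P(OS=macOS) = 0.18, so their product is 0.0702, but P(Browser=Opera, OS=macOS) = 0.14. Since these differ, Browser and OS are not independent.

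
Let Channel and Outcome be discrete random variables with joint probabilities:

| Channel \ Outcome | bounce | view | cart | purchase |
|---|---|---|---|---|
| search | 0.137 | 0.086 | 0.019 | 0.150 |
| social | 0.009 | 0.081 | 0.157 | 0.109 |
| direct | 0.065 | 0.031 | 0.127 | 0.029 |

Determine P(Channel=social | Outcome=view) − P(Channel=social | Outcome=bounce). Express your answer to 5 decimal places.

P(Outcome=view) = 0.086 + 0.081 + 0.031 = 0.198; P(Channel=social | Outcome=view) = 0.081/0.198 = 0.409091.
P(Outcome=bounce) = 0.137 + 0.009 + 0.065 = 0.211; P(Channel=social | Outcome=bounce) = 0.009/0.211 = 0.042654.
Difference = 0.36644.

0.36644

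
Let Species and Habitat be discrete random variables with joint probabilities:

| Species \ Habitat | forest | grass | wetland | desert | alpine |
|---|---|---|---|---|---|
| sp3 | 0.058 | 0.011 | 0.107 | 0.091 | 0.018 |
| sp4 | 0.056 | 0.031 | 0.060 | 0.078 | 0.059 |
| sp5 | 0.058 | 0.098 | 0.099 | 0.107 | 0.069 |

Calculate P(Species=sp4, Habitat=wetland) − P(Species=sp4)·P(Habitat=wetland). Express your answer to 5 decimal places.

P(Species=sp4) = 0.056 + 0.031 + 0.060 + 0.078 + 0.059 = 0.284.
P(Habitat=wetland) = 0.107 + 0.060 + 0.099 = 0.266.
P(Species=sp4, Habitat=wetland) − P(Species=sp4)P(Habitat=wetland) = 0.060 − 0.284×0.266 = -0.01554.

-0.01554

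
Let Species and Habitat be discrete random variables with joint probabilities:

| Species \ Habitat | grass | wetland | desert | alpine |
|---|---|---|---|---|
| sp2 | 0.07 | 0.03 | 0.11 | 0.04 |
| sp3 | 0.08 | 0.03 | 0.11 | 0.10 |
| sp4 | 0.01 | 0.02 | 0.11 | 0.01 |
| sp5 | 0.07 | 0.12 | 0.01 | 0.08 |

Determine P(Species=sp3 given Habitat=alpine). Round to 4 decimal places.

0.4348

P(Habitat=alpine) = 0.04 + 0.10 + 0.01 + 0.08 = 0.23.
P(Species=sp3 | Habitat=alpine) = 0.10/0.23 = 0.4348.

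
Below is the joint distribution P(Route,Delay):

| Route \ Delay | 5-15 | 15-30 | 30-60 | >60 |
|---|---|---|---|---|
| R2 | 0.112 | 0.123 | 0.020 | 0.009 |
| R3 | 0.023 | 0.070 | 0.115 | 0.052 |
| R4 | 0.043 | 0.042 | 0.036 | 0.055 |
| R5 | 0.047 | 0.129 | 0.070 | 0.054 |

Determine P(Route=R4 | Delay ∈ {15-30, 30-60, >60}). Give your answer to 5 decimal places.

0.17161

P(Delay=15-30) = 0.123 + 0.070 + 0.042 + 0.129 = 0.364.
P(Delay=30-60) = 0.020 + 0.115 + 0.036 + 0.070 = 0.241.
P(Delay=>60) = 0.009 + 0.052 + 0.055 + 0.054 = 0.170.
P(Delay ∈ {15-30, 30-60, >60}) = 0.364 + 0.241 + 0.170 = 0.775; P(Route=R4, Delay ∈ {15-30, 30-60, >60}) = 0.042 + 0.036 + 0.055 = 0.133.
P(Route=R4 | Delay ∈ {15-30, 30-60, >60}) = 0.133/0.775 = 0.17161.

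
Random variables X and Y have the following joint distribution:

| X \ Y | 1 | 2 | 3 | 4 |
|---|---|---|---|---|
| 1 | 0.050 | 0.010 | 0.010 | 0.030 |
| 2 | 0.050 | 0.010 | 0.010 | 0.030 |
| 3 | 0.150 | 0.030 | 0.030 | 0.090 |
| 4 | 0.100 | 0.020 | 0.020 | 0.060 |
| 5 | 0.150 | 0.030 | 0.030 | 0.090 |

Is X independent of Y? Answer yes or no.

Every cell satisfies P(X,Y) = P(X)·P(Y). For instance P(X=3) = 0.300, P(Y=2) = 0.100, and 0.300×0.100 = 0.030 matches the joint entry. So X and Y are independent.

yes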